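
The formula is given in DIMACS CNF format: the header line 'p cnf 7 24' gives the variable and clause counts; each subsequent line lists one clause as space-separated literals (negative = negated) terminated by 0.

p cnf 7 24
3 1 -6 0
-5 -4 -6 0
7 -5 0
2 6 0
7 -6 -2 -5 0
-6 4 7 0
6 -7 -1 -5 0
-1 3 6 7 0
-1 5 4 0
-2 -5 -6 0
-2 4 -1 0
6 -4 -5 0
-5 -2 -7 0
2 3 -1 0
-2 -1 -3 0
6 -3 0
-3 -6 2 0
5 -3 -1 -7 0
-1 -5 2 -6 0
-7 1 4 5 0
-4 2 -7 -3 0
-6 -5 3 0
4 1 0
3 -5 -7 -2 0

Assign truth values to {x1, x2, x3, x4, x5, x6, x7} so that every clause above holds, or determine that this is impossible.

x1 ↦ False,  x2 ↦ True,  x3 ↦ True,  x4 ↦ True,  x5 ↦ False,  x6 ↦ True,  x7 ↦ False

Case x7 = False:
(¬x5) alone gives x5 = False.
Case x2 = True:
Case x6 = True:
(x4) alone gives x4 = True.
Case x3 = True:
(¬x1) alone gives x1 = False.
Every clause now holds.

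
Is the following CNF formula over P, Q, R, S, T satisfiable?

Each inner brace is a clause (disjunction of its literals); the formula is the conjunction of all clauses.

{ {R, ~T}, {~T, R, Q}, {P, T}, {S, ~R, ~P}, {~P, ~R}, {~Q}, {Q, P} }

Yes

(~Q) alone gives Q = 0.
(P) alone gives P = 1.
(~R) alone gives R = 0.
(~T) alone gives T = 0.
No clause remains; S is free.
A satisfying assignment: P: 1; Q: 0; R: 0; S: 1; T: 0.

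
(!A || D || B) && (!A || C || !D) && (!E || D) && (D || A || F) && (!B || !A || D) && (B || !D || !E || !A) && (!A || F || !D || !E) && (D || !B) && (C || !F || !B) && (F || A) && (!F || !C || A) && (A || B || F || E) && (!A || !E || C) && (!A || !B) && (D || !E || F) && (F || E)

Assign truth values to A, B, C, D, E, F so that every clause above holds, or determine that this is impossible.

Branch on E: set E = false.
From the singleton clause (F), F = true.
Branch on D: set D = true.
Branch on A: set A = false.
From the singleton clause (!C), C = false.
From the singleton clause (!B), B = false.
This assignment satisfies each clause.

A ↦ false; B ↦ false; C ↦ false; D ↦ true; E ↦ false; F ↦ true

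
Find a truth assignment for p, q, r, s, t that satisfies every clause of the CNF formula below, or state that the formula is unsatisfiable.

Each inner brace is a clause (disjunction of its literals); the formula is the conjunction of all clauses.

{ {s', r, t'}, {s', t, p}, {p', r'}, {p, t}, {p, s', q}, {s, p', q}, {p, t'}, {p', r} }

UNSATISFIABLE

Branch on p: set p = 0.
From the singleton clause (t), t = 1.
Now (t') is unsatisfied and unit — conflict.
That branch fails; take p = 1 instead.
From the singleton clause (r'), r = 0.
Now (r) is unsatisfied and unit — conflict.
Both values of p lead to a conflict.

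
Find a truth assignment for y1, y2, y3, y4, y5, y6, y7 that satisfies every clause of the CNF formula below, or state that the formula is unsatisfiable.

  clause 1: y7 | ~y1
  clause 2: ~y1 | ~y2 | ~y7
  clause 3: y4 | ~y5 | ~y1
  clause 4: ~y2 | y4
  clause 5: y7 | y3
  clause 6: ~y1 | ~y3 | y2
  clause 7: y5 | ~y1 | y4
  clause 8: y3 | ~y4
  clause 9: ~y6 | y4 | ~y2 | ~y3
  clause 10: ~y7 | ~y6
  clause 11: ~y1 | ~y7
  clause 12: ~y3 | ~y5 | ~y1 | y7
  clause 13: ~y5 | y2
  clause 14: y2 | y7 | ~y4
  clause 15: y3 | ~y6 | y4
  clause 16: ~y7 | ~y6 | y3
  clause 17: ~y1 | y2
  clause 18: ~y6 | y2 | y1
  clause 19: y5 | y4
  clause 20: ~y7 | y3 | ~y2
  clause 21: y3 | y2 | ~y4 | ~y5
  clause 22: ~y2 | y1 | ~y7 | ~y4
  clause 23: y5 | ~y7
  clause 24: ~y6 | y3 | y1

Branch on y7: set y7 = 0.
(~y1) alone gives y1 = 0.
(y3) alone gives y3 = 1.
Branch on y2: set y2 = 1.
(y4) alone gives y4 = 1.
No clause remains; y5, y6 are free.

y1=0, y2=1, y3=1, y4=1, y5=0, y6=1, y7=0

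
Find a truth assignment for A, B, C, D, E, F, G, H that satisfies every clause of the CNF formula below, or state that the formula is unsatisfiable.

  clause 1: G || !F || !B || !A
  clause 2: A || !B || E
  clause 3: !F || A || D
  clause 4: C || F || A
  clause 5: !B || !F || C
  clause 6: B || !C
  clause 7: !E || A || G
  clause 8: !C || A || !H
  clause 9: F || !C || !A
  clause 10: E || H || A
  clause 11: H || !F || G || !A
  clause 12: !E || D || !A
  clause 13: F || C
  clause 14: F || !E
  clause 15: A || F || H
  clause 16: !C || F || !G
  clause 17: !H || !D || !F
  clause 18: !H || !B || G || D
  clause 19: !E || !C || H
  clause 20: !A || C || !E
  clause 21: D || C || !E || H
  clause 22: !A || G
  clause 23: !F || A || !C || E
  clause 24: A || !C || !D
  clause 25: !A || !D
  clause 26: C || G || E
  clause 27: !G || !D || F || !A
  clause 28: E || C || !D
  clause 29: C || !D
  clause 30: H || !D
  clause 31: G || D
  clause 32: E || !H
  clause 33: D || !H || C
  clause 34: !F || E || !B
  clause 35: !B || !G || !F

Try B = false.
The clause (!C) is unit, so C = false.
The clause (F) is unit, so F = true.
The clause (!D) is unit, so D = false.
The clause (A) is unit, so A = true.
The clause (!E) is unit, so E = false.
The clause (G) is unit, so G = true.
The clause (!H) is unit, so H = false.
All clauses are satisfied.

A: true,  B: false,  C: false,  D: false,  E: false,  F: true,  G: true,  H: false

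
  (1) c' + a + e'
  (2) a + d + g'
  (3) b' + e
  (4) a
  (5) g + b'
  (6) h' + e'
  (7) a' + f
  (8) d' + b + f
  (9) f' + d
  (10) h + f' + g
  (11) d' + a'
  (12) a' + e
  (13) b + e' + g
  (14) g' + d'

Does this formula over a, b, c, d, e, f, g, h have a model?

No

The clause (a) is unit, so a = 1.
The clause (f) is unit, so f = 1.
The clause (d) is unit, so d = 1.
But (d') is also a unit clause — contradiction.
No assignment satisfies every clause.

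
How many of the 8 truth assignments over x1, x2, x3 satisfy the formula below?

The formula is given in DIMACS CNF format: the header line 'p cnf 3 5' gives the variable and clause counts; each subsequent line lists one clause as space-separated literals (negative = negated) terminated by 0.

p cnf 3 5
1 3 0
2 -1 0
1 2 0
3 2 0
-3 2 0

There are 2^3 = 8 truth assignments over (x1, x2, x3).
Split on x3. With x3 = True, the clauses containing x3 are satisfied and ¬x3 drops from the rest; 2 of the 2^2 = 4 assignments to the other variables satisfy what remains.
With x3 = False, by the same count on the reduced clause set, 1 assignment works.
Total: 2 + 1 = 3.

3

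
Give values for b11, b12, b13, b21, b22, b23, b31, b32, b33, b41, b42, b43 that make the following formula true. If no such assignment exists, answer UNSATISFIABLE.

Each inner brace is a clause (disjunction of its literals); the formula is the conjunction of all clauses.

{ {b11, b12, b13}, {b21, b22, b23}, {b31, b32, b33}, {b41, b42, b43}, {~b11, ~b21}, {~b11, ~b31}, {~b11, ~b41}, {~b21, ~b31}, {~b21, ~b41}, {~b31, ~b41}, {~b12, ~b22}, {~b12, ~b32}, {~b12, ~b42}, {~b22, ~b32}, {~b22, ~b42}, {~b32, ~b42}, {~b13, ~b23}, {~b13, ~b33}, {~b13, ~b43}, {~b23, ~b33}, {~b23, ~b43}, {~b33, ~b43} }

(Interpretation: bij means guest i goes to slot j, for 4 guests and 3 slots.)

UNSATISFIABLE

Case b11 = 0:
Case b12 = 1:
Unit clause (~b22) forces b22 = 0.
Unit clause (~b32) forces b32 = 0.
Unit clause (~b42) forces b42 = 0.
Case b21 = 1:
Unit clause (~b31) forces b31 = 0.
Unit clause (b33) forces b33 = 1.
Unit clause (~b41) forces b41 = 0.
Unit clause (b43) forces b43 = 1.
Now (~b43) is unsatisfied and unit — conflict.
That branch fails; take b21 = 0 instead.
Unit clause (b23) forces b23 = 1.
Unit clause (~b13) forces b13 = 0.
Unit clause (~b33) forces b33 = 0.
Unit clause (b31) forces b31 = 1.
Unit clause (~b41) forces b41 = 0.
Unit clause (b43) forces b43 = 1.
Now (~b43) is unsatisfied and unit — conflict.
Neither b21 = 1 nor b21 = 0 works.
That branch fails; take b12 = 0 instead.
Unit clause (b13) forces b13 = 1.
Unit clause (~b23) forces b23 = 0.
Unit clause (~b33) forces b33 = 0.
Unit clause (~b43) forces b43 = 0.
Case b21 = 1:
Unit clause (~b31) forces b31 = 0.
Unit clause (b32) forces b32 = 1.
Unit clause (~b41) forces b41 = 0.
Unit clause (b42) forces b42 = 1.
Now (~b42) is unsatisfied and unit — conflict.
That branch fails; take b21 = 0 instead.
Unit clause (b22) forces b22 = 1.
Unit clause (~b32) forces b32 = 0.
Unit clause (b31) forces b31 = 1.
Unit clause (~b41) forces b41 = 0.
Unit clause (b42) forces b42 = 1.
Now (~b42) is unsatisfied and unit — conflict.
Neither b21 = 1 nor b21 = 0 works.
Neither b12 = 1 nor b12 = 0 works.
That branch fails; take b11 = 1 instead.
Unit clause (~b21) forces b21 = 0.
Unit clause (~b31) forces b31 = 0.
Unit clause (~b41) forces b41 = 0.
Case b22 = 1:
Unit clause (~b12) forces b12 = 0.
Unit clause (~b32) forces b32 = 0.
Unit clause (b33) forces b33 = 1.
Unit clause (~b42) forces b42 = 0.
Unit clause (b43) forces b43 = 1.
Now (~b43) is unsatisfied and unit — conflict.
That branch fails; take b22 = 0 instead.
Unit clause (b23) forces b23 = 1.
Unit clause (~b13) forces b13 = 0.
Unit clause (~b33) forces b33 = 0.
Unit clause (b32) forces b32 = 1.
Unit clause (~b12) forces b12 = 0.
Unit clause (~b42) forces b42 = 0.
Unit clause (b43) forces b43 = 1.
Now (~b43) is unsatisfied and unit — conflict.
Neither b22 = 1 nor b22 = 0 works.
Neither b11 = 1 nor b11 = 0 works.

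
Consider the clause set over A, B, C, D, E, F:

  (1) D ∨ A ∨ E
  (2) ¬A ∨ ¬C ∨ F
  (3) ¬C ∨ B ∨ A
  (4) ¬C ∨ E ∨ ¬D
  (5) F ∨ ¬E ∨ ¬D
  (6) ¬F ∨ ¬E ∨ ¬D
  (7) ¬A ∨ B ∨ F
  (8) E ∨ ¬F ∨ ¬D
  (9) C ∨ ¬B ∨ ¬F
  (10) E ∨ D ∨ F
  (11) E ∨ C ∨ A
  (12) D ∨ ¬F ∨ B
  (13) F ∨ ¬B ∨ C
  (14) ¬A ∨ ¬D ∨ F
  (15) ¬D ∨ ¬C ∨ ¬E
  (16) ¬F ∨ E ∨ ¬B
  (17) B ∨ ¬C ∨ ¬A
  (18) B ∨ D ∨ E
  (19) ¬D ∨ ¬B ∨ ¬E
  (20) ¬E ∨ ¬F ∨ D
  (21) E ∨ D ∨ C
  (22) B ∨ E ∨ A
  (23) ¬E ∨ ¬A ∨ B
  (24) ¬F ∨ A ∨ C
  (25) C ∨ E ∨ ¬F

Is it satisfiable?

Branch on D: set D = False.
Branch on A: set A = False.
Unit clause (E) forces E = True.
Unit clause (¬F) forces F = False.
Branch on C: set C = False.
Unit clause (¬B) forces B = False.
All clauses are satisfied.
A satisfying assignment: A: False; B: False; C: False; D: False; E: True; F: False.

Yes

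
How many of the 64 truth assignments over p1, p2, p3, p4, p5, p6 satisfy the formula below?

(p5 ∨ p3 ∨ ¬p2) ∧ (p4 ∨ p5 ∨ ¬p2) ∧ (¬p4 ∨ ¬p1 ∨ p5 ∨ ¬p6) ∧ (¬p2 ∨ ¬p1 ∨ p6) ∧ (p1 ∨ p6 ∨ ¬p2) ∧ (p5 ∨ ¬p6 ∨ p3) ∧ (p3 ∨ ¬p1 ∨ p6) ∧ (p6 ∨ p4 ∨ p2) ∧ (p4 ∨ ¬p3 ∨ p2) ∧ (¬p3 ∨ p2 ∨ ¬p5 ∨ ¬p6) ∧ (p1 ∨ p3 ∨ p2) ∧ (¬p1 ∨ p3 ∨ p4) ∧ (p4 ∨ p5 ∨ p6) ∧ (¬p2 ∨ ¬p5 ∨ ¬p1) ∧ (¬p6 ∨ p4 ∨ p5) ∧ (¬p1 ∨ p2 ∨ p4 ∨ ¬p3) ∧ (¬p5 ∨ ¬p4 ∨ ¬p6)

8

There are 2^6 = 64 truth assignments over (p1, p2, p3, p4, p5, p6).
Split on p2. With p2 = True, the clauses containing p2 are satisfied and ¬p2 drops from the rest; 3 of the 2^5 = 32 assignments to the other variables satisfy what remains.
With p2 = False, by the same count on the reduced clause set, 5 assignments work.
(One model: p1=F, p2=F, p3=T, p4=T, p5=F, p6=F.)
Total: 3 + 5 = 8.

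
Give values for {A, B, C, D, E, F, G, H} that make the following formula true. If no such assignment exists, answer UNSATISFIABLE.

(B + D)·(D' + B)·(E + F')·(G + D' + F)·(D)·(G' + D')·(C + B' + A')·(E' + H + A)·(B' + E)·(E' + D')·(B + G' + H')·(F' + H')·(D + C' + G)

UNSATISFIABLE

The clause (D) is unit, so D = 1.
The clause (B) is unit, so B = 1.
The clause (G') is unit, so G = 0.
The clause (F) is unit, so F = 1.
The clause (E) is unit, so E = 1.
That conflicts with the unit clause (E').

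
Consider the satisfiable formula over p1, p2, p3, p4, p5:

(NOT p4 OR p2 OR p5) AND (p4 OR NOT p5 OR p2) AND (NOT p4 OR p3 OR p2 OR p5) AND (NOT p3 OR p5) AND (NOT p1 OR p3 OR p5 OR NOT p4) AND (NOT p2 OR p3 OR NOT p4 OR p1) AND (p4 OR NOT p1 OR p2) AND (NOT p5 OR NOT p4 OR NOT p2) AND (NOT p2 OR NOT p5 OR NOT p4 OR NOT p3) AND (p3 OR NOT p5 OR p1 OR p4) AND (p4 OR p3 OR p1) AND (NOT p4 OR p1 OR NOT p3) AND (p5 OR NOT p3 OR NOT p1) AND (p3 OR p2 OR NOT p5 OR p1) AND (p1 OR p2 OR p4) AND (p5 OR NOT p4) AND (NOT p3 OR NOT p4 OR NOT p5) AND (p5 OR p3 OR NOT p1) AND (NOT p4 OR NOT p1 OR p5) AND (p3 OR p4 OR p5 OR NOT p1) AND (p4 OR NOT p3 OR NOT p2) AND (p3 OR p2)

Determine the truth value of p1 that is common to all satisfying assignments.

Suppose p1 = false.
Suppose p3 = false.
Unit clause (p4) forces p4 = true.
Unit clause (NOT p2) forces p2 = false.
But (p2) is also a unit clause — contradiction.
That branch fails; take p3 = true instead.
Unit clause (p5) forces p5 = true.
Unit clause (NOT p4) forces p4 = false.
Unit clause (p2) forces p2 = true.
But (NOT p2) is also a unit clause — contradiction.
Either choice for p3 ends in contradiction.
So every satisfying assignment has p1 = True.

True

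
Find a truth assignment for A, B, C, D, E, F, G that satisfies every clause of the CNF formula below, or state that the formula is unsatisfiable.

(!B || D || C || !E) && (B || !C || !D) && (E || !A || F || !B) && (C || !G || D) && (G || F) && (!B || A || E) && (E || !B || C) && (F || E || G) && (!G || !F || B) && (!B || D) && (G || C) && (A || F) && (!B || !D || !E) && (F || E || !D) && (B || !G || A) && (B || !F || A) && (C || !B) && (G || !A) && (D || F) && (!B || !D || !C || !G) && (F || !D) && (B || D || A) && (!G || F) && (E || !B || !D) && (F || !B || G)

UNSATISFIABLE

Branch on G: set G = true.
(F) alone gives F = true.
(B) alone gives B = true.
(D) alone gives D = true.
(!E) alone gives E = false.
That conflicts with the unit clause (E).
Backtrack on G: now try G = false.
(F) alone gives F = true.
(C) alone gives C = true.
(!A) alone gives A = false.
(B) alone gives B = true.
(E) alone gives E = true.
(D) alone gives D = true.
That conflicts with the unit clause (!D).
Both values of G lead to a conflict.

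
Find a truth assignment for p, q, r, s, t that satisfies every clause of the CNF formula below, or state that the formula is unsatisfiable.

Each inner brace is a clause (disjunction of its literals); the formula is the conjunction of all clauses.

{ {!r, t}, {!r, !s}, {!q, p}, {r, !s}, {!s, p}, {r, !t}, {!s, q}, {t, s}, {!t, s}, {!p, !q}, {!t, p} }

Case r = false:
Unit clause (!s) forces s = false.
Unit clause (!t) forces t = false.
Now (t) is unsatisfied and unit — conflict.
Backtrack on r: now try r = true.
Unit clause (t) forces t = true.
Unit clause (!s) forces s = false.
Now (s) is unsatisfied and unit — conflict.
Both values of r lead to a conflict.

UNSATISFIABLE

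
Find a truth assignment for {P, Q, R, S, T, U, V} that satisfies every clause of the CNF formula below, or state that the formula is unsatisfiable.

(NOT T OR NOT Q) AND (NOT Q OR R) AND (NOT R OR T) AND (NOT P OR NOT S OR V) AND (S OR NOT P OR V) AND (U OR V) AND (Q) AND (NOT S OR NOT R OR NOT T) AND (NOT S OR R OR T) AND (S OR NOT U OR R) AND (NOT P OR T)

The clause (Q) is unit, so Q = true.
The clause (NOT T) is unit, so T = false.
The clause (R) is unit, so R = true.
Now (NOT R) is unsatisfied and unit — conflict.

UNSATISFIABLE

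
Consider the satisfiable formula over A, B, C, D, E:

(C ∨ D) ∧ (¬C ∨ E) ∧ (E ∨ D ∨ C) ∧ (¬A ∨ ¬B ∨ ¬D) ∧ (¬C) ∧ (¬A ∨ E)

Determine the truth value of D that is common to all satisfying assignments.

True

Suppose D = False.
(C) alone gives C = True.
But (¬C) is also a unit clause — contradiction.
So every satisfying assignment has D = True.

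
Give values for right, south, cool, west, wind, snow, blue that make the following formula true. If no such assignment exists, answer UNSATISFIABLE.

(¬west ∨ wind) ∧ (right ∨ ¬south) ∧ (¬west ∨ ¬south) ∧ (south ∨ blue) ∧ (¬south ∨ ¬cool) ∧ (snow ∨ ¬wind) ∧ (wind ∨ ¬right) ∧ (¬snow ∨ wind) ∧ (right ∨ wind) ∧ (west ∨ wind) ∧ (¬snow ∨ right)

right: True, south: False, cool: False, west: True, wind: True, snow: True, blue: True

Branch on west: set west = True.
From the singleton clause (wind), wind = True.
From the singleton clause (¬south), south = False.
From the singleton clause (blue), blue = True.
From the singleton clause (snow), snow = True.
From the singleton clause (right), right = True.
Every clause is now satisfied; cool is unconstrained.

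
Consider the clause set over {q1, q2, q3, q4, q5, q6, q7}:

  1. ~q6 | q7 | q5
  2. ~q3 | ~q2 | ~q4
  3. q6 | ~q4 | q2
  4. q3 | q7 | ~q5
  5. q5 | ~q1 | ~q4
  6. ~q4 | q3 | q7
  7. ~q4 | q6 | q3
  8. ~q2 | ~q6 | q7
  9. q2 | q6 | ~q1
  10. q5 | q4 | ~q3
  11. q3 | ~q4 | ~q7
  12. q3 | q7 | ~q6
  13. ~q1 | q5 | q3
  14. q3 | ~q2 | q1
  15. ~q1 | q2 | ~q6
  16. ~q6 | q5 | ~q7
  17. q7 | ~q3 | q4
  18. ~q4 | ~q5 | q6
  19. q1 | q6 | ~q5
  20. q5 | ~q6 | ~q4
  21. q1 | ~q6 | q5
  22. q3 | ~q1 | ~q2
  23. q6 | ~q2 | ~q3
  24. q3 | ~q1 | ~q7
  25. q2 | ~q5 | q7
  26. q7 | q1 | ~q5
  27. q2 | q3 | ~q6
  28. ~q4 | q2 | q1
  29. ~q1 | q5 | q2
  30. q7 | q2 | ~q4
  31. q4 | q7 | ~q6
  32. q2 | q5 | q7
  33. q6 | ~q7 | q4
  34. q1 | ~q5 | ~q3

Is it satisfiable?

Yes

Branch on q6: set q6 = 1.
Branch on q7: set q7 = 1.
(q5) alone gives q5 = 1.
Branch on q3: set q3 = 1.
(q1) alone gives q1 = 1.
(q2) alone gives q2 = 1.
(~q4) alone gives q4 = 0.
All clauses are satisfied.
A satisfying assignment: q1=1, q2=1, q3=1, q4=0, q5=1, q6=1, q7=1.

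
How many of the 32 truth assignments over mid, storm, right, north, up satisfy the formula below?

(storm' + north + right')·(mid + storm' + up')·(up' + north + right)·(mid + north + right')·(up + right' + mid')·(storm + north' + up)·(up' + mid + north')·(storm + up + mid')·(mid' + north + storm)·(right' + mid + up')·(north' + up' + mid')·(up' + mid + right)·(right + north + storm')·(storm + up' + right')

There are 2^5 = 32 truth assignments over (mid, storm, right, north, up).
Split on right. With right = 1, the clauses containing right are satisfied and right' drops from the rest; 1 of the 2^4 = 16 assignments to the other variables satisfy what remains.
With right = 0, by the same count on the reduced clause set, 3 assignments work.
Total: 1 + 3 = 4.

4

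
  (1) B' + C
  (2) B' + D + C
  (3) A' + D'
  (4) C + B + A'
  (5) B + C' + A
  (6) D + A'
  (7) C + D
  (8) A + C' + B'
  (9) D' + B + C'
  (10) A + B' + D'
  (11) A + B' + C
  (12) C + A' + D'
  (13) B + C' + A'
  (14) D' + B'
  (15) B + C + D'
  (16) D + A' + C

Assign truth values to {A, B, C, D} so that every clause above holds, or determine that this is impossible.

UNSATISFIABLE

Try B = 0.
Try A = 0.
The clause (C') is unit, so C = 0.
The clause (D) is unit, so D = 1.
That conflicts with the unit clause (D').
Undo A and try A = 1.
The clause (D') is unit, so D = 0.
That conflicts with the unit clause (D).
Both values of A lead to a conflict.
Undo B and try B = 1.
The clause (C) is unit, so C = 1.
The clause (A) is unit, so A = 1.
The clause (D') is unit, so D = 0.
That conflicts with the unit clause (D).
Both values of B lead to a conflict.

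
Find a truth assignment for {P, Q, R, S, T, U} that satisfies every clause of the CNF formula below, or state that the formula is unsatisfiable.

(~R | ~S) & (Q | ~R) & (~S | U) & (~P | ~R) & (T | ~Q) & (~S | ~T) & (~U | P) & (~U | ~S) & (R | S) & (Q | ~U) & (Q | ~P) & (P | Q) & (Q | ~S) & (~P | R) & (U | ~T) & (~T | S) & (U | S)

UNSATISFIABLE

Branch on R: set R = 0.
Unit clause (S) forces S = 1.
Unit clause (U) forces U = 1.
Now (~U) is unsatisfied and unit — conflict.
That branch fails; take R = 1 instead.
Unit clause (~S) forces S = 0.
Unit clause (Q) forces Q = 1.
Unit clause (~P) forces P = 0.
Unit clause (T) forces T = 1.
Now (~T) is unsatisfied and unit — conflict.
Neither R = 1 nor R = 0 works.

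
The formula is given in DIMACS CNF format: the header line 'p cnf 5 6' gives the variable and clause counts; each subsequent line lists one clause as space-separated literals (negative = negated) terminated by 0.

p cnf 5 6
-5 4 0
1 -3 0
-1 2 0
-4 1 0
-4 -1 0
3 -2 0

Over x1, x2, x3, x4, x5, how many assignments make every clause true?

There are 2^5 = 32 truth assignments over (x1, x2, x3, x4, x5).
Split on x3. With x3 = True, the clauses containing x3 are satisfied and ¬x3 drops from the rest; 1 of the 2^4 = 16 assignments to the other variables satisfy what remains.
With x3 = False, by the same count on the reduced clause set, 1 assignment works.
(One model: x1=F, x2=F, x3=F, x4=F, x5=F.)
Total: 1 + 1 = 2.

2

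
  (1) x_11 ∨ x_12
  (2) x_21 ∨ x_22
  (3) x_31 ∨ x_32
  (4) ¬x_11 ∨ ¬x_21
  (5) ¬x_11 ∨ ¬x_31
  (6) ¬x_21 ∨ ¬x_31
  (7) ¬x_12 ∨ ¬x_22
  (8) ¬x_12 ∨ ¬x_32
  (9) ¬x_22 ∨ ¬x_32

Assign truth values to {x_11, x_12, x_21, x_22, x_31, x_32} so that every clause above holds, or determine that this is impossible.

UNSATISFIABLE

Branch on x_11: set x_11 = True.
The clause (¬x_21) is unit, so x_21 = False.
The clause (x_22) is unit, so x_22 = True.
The clause (¬x_31) is unit, so x_31 = False.
The clause (x_32) is unit, so x_32 = True.
That conflicts with the unit clause (¬x_32).
So x_11 must be the other value — set x_11 = False.
The clause (x_12) is unit, so x_12 = True.
The clause (¬x_22) is unit, so x_22 = False.
The clause (x_21) is unit, so x_21 = True.
The clause (¬x_31) is unit, so x_31 = False.
The clause (x_32) is unit, so x_32 = True.
That conflicts with the unit clause (¬x_32).
Either choice for x_11 ends in contradiction.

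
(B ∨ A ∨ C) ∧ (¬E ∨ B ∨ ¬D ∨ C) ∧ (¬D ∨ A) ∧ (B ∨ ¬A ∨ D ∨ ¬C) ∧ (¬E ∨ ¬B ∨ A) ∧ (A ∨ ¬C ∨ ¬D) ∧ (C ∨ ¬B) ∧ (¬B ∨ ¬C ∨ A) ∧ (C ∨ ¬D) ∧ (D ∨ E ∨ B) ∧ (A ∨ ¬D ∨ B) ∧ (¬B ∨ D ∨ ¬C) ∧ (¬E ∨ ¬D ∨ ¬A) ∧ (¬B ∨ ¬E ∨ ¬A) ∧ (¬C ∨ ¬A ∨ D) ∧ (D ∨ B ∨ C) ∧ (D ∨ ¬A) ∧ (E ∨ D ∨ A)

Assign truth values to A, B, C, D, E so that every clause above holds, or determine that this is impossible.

Suppose D = False.
The clause (¬A) is unit, so A = False.
The clause (E) is unit, so E = True.
The clause (¬B) is unit, so B = False.
The clause (C) is unit, so C = True.
All clauses are satisfied.

A=False,  B=False,  C=True,  D=False,  E=True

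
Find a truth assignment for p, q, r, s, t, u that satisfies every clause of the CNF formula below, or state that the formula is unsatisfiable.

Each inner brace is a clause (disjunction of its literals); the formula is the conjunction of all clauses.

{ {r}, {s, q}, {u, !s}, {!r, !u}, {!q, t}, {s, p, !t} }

The clause (r) is unit, so r = true.
The clause (!u) is unit, so u = false.
The clause (!s) is unit, so s = false.
The clause (q) is unit, so q = true.
The clause (t) is unit, so t = true.
The clause (p) is unit, so p = true.
All clauses are satisfied.

p: true,  q: true,  r: true,  s: false,  t: true,  u: false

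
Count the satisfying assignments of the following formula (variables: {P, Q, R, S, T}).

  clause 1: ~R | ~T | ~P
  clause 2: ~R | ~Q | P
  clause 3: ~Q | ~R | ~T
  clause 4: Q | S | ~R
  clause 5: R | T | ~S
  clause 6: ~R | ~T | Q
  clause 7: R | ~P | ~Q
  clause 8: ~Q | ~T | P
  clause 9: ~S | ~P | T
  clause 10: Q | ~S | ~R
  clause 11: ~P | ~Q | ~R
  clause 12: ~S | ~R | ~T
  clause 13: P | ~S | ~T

6

There are 2^5 = 32 truth assignments over (P, Q, R, S, T).
Split on S. With S = 1, the clauses containing S are satisfied and ~S drops from the rest; 1 of the 2^4 = 16 assignments to the other variables satisfy what remains.
With S = 0, by the same count on the reduced clause set, 5 assignments work.
(One model: P=F, Q=F, R=F, S=F, T=F.)
Total: 1 + 5 = 6.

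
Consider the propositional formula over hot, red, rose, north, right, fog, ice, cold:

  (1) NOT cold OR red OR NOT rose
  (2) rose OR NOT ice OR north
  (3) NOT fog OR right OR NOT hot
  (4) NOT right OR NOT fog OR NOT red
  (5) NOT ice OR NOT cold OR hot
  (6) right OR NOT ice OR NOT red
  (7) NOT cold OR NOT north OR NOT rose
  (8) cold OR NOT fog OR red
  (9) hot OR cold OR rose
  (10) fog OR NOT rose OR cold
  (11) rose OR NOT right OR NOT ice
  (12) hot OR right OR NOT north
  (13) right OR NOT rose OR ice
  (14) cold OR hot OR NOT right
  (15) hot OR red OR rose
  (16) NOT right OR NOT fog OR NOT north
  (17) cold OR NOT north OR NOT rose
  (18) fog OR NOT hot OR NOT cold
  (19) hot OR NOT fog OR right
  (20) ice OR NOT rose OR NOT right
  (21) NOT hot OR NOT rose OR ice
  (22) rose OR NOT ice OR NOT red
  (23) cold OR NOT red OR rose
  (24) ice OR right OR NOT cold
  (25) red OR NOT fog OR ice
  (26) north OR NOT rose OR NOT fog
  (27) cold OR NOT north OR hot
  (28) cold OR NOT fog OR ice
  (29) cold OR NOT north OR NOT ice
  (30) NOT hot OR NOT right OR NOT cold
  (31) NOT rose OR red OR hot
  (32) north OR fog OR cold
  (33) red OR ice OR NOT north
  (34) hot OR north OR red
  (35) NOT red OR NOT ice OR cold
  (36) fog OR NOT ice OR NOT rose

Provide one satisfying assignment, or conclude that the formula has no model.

Suppose cold = true.
Suppose red = true.
Suppose right = true.
Unit clause (NOT fog) forces fog = false.
Unit clause (NOT hot) forces hot = false.
Unit clause (NOT ice) forces ice = false.
Unit clause (NOT rose) forces rose = false.
Every clause is now satisfied; north is unconstrained.

hot=false; red=true; rose=false; north=true; right=true; fog=false; ice=false; cold=true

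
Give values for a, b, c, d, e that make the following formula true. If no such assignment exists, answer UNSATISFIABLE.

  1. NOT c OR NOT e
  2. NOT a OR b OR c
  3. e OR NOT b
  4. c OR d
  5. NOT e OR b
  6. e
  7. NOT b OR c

(e) alone gives e = true.
(NOT c) alone gives c = false.
(d) alone gives d = true.
(b) alone gives b = true.
Now (NOT b) is unsatisfied and unit — conflict.

UNSATISFIABLE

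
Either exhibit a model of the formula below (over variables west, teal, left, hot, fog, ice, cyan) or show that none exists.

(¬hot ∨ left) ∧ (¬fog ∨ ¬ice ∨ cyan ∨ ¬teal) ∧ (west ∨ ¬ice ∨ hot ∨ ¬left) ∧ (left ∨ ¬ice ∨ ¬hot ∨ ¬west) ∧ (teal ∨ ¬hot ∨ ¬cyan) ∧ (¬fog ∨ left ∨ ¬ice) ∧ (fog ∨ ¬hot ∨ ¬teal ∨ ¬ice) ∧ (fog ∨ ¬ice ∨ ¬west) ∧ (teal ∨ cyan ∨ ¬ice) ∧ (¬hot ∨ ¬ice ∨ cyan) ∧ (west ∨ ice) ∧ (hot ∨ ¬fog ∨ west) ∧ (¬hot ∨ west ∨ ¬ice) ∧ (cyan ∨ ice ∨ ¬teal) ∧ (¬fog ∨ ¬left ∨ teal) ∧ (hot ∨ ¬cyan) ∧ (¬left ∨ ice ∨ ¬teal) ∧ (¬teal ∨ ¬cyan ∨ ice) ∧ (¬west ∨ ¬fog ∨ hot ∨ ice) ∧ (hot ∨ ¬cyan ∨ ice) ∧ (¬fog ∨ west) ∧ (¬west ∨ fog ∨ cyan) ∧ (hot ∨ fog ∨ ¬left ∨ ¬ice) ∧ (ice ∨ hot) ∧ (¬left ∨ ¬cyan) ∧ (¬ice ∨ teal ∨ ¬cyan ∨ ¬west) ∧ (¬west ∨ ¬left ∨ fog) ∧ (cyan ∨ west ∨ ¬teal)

UNSATISFIABLE

Case hot = False:
Unit clause (¬cyan) forces cyan = False.
Unit clause (ice) forces ice = True.
Unit clause (teal) forces teal = True.
Unit clause (¬fog) forces fog = False.
Unit clause (¬west) forces west = False.
Now (west) is unsatisfied and unit — conflict.
Backtrack on hot: now try hot = True.
Unit clause (left) forces left = True.
Unit clause (¬cyan) forces cyan = False.
Unit clause (¬ice) forces ice = False.
Unit clause (west) forces west = True.
Unit clause (¬teal) forces teal = False.
Unit clause (¬fog) forces fog = False.
Now (fog) is unsatisfied and unit — conflict.
Neither hot = True nor hot = False works.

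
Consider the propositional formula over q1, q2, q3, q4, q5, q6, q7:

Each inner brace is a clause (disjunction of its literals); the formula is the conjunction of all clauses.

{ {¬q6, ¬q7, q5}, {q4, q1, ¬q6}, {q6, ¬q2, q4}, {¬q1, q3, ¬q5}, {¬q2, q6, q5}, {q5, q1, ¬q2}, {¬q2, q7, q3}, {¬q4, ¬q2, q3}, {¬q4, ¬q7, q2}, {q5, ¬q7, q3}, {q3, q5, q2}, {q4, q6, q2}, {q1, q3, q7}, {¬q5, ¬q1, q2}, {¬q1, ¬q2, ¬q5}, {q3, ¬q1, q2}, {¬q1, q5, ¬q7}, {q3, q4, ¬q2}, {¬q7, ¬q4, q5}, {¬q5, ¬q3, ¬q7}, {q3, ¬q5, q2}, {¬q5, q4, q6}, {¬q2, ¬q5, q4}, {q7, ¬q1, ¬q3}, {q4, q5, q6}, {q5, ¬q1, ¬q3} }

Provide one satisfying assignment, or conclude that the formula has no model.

Branch on q6: set q6 = True.
Branch on q7: set q7 = False.
Branch on q4: set q4 = True.
Branch on q2: set q2 = True.
Unit clause (q3) forces q3 = True.
Unit clause (¬q1) forces q1 = False.
Unit clause (q5) forces q5 = True.
Every clause now holds.

q1=False,  q2=True,  q3=True,  q4=True,  q5=True,  q6=True,  q7=False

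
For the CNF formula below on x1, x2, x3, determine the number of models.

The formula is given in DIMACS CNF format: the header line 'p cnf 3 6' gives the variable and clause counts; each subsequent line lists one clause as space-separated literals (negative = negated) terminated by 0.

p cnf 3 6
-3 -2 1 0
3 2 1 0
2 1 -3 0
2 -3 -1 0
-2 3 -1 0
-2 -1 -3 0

There are 2^3 = 8 truth assignments over (x1, x2, x3).
Check each against the 6 clauses (columns in the order x1, x2, x3):
  F F F  ✗ fails (x3 ∨ x2 ∨ x1)
  F F T  ✗ fails (x2 ∨ x1 ∨ ¬x3)
  F T F  ✓ satisfies all
  F T T  ✗ fails (¬x3 ∨ ¬x2 ∨ x1)
  T F F  ✓ satisfies all
  T F T  ✗ fails (x2 ∨ ¬x3 ∨ ¬x1)
  T T F  ✗ fails (¬x2 ∨ x3 ∨ ¬x1)
  T T T  ✗ fails (¬x2 ∨ ¬x1 ∨ ¬x3)
2 of the 8 rows are models.

2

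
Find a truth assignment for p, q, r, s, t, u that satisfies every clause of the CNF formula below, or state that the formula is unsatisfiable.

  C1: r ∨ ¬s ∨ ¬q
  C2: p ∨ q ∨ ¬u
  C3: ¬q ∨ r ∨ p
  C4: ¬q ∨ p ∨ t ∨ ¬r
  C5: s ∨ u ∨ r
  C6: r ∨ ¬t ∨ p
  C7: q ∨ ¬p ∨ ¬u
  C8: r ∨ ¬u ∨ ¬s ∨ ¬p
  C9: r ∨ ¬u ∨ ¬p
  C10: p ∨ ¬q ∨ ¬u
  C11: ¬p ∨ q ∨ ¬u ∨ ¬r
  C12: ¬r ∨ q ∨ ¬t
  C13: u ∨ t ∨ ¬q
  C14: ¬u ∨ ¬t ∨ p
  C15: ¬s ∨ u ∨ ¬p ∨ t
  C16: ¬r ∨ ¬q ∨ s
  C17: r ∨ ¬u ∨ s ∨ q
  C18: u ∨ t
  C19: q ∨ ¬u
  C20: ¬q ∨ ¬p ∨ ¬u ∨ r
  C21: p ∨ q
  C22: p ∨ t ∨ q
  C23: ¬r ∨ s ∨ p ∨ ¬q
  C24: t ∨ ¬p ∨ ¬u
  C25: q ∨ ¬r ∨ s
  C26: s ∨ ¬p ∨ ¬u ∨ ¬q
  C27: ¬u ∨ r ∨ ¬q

Suppose u = True.
The clause (q) is unit, so q = True.
The clause (p) is unit, so p = True.
The clause (r) is unit, so r = True.
The clause (s) is unit, so s = True.
The clause (t) is unit, so t = True.
Every clause now holds.

p ↦ True; q ↦ True; r ↦ True; s ↦ True; t ↦ True; u ↦ True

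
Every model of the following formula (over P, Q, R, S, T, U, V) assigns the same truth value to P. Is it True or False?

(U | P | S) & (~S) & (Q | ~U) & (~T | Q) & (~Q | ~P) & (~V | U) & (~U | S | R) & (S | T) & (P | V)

Suppose P = 1.
Unit clause (~S) forces S = 0.
Unit clause (~Q) forces Q = 0.
Unit clause (~U) forces U = 0.
Unit clause (~T) forces T = 0.
That conflicts with the unit clause (T).
So every satisfying assignment has P = False.

False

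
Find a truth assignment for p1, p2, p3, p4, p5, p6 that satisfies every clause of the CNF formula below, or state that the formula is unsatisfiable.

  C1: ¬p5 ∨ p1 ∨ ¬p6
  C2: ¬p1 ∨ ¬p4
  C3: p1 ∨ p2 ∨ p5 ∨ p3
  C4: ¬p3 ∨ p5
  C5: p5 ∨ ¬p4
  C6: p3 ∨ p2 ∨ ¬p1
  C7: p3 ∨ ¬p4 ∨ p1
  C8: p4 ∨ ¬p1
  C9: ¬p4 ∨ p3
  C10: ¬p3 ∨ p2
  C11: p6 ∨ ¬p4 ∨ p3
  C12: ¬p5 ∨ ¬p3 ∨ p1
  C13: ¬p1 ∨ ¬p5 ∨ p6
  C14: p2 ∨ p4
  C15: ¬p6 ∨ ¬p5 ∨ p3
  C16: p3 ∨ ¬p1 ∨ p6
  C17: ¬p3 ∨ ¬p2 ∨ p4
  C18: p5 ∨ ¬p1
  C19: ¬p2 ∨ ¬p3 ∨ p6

p1 ↦ False,  p2 ↦ True,  p3 ↦ False,  p4 ↦ False,  p5 ↦ True,  p6 ↦ False

Case p1 = False:
Case p5 = True:
The clause (¬p6) is unit, so p6 = False.
The clause (¬p3) is unit, so p3 = False.
The clause (¬p4) is unit, so p4 = False.
The clause (p2) is unit, so p2 = True.
Every clause now holds.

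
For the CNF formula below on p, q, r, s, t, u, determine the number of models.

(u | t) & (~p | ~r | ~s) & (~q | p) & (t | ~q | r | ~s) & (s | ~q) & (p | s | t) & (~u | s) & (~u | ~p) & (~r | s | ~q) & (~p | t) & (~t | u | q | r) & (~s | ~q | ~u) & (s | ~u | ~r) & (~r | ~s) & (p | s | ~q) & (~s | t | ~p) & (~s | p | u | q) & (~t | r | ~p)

There are 2^6 = 64 truth assignments over (p, q, r, s, t, u).
Split on u. With u = 1, the clauses containing u are satisfied and ~u drops from the rest; 2 of the 2^5 = 32 assignments to the other variables satisfy what remains.
With u = 0, by the same count on the reduced clause set, 2 assignments work.
Total: 2 + 2 = 4.

4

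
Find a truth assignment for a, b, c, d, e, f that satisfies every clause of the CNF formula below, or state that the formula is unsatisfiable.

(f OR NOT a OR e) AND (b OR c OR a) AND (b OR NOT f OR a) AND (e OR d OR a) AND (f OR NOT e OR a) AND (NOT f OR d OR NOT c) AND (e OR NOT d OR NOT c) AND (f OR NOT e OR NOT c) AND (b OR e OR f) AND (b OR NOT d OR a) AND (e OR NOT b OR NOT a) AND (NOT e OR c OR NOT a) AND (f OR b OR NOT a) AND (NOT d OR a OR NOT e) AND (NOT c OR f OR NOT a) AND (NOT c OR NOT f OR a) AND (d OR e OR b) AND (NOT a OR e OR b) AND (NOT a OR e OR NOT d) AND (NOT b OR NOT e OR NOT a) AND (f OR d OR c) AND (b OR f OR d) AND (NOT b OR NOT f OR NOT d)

a=false,  b=true,  c=false,  d=true,  e=false,  f=false

Suppose f = false.
Suppose a = false.
From the singleton clause (NOT e), e = false.
From the singleton clause (d), d = true.
From the singleton clause (NOT c), c = false.
From the singleton clause (b), b = true.
Every clause now holds.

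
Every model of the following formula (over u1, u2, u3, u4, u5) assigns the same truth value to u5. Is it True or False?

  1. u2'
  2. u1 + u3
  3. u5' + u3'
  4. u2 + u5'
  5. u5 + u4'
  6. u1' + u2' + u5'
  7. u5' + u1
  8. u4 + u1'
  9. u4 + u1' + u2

Suppose u5 = 1.
The clause (u2') is unit, so u2 = 0.
Now (u2) is unsatisfied and unit — conflict.
So every satisfying assignment has u5 = False.

False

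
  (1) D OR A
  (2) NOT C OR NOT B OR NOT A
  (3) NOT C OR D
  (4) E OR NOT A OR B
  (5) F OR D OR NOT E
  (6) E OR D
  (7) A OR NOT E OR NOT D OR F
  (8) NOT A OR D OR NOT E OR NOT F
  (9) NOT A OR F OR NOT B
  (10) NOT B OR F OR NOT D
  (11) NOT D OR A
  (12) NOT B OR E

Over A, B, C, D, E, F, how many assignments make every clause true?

5

There are 2^6 = 64 truth assignments over (A, B, C, D, E, F).
Split on B. With B = true, the clauses containing B are satisfied and NOT B drops from the rest; 1 of the 2^5 = 32 assignments to the other variables satisfy what remains.
With B = false, by the same count on the reduced clause set, 4 assignments work.
(One model: A=T, B=F, C=F, D=T, E=T, F=F.)
Total: 1 + 4 = 5.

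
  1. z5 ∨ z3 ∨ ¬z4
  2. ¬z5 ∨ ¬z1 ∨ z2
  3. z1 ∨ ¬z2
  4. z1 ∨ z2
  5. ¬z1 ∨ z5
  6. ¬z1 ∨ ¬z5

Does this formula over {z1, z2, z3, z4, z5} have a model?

Case z1 = True:
From the singleton clause (z5), z5 = True.
That conflicts with the unit clause (¬z5).
Undo z1 and try z1 = False.
From the singleton clause (¬z2), z2 = False.
That conflicts with the unit clause (z2).
Neither z1 = True nor z1 = False works.
No assignment satisfies every clause.

No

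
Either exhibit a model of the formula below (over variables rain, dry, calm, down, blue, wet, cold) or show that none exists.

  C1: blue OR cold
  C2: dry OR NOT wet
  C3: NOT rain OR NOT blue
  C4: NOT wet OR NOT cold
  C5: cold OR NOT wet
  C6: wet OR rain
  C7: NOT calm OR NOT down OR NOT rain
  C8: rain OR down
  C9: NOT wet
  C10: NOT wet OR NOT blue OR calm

(NOT wet) alone gives wet = false.
(rain) alone gives rain = true.
(NOT blue) alone gives blue = false.
(cold) alone gives cold = true.
Case calm = false:
Every clause is now satisfied; dry, down are unconstrained.

rain: true, dry: false, calm: false, down: false, blue: false, wet: false, cold: true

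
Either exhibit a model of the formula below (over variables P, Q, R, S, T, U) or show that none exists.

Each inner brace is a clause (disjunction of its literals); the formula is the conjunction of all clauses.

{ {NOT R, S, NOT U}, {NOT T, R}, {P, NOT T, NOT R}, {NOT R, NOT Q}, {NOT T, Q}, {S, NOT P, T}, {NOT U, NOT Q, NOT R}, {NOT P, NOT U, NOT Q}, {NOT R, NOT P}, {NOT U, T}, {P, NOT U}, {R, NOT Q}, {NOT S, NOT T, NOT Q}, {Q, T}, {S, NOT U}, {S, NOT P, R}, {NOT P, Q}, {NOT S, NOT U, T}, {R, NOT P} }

Try T = false.
(NOT U) alone gives U = false.
(Q) alone gives Q = true.
(NOT R) alone gives R = false.
But (R) is also a unit clause — contradiction.
Undo T and try T = true.
(R) alone gives R = true.
(P) alone gives P = true.
But (NOT P) is also a unit clause — contradiction.
Either choice for T ends in contradiction.

UNSATISFIABLE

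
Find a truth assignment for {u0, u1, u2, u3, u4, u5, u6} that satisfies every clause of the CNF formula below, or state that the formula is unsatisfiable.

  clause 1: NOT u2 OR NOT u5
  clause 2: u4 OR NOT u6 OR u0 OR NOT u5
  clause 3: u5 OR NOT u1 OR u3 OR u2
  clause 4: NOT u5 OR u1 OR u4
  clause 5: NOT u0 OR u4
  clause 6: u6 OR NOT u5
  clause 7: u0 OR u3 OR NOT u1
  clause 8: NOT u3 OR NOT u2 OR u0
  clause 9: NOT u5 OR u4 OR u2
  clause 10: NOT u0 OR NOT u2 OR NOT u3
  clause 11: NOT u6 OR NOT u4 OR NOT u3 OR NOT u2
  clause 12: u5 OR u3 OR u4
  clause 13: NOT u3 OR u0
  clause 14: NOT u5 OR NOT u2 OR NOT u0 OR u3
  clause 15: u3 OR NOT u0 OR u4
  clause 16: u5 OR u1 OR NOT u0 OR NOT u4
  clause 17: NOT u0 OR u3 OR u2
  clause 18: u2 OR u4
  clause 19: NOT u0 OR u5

Branch on u2: set u2 = false.
The clause (u4) is unit, so u4 = true.
Branch on u6: set u6 = true.
Branch on u3: set u3 = false.
The clause (NOT u0) is unit, so u0 = false.
The clause (NOT u1) is unit, so u1 = false.
No clause remains; u5 is free.

u0 ↦ false,  u1 ↦ false,  u2 ↦ false,  u3 ↦ false,  u4 ↦ true,  u5 ↦ false,  u6 ↦ true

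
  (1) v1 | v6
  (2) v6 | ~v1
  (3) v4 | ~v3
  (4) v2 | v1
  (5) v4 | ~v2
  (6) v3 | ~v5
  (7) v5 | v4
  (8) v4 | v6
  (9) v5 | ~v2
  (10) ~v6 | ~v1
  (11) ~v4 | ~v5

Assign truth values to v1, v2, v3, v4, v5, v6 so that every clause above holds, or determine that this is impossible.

Branch on v1: set v1 = 1.
(v6) alone gives v6 = 1.
That conflicts with the unit clause (~v6).
That branch fails; take v1 = 0 instead.
(v6) alone gives v6 = 1.
(v2) alone gives v2 = 1.
(v4) alone gives v4 = 1.
(v5) alone gives v5 = 1.
That conflicts with the unit clause (~v5).
Both values of v1 lead to a conflict.

UNSATISFIABLE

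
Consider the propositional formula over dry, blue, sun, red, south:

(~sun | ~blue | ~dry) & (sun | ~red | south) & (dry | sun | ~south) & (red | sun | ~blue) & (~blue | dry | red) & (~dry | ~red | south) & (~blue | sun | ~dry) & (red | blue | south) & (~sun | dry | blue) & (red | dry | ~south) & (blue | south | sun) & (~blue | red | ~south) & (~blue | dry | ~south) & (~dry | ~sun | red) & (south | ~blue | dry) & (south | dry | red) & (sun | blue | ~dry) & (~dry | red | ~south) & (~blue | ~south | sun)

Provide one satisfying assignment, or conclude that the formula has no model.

dry: 1, blue: 0, sun: 1, red: 1, south: 1

Try sun = 1.
Try blue = 0.
From the singleton clause (dry), dry = 1.
From the singleton clause (red), red = 1.
From the singleton clause (south), south = 1.
This assignment satisfies each clause.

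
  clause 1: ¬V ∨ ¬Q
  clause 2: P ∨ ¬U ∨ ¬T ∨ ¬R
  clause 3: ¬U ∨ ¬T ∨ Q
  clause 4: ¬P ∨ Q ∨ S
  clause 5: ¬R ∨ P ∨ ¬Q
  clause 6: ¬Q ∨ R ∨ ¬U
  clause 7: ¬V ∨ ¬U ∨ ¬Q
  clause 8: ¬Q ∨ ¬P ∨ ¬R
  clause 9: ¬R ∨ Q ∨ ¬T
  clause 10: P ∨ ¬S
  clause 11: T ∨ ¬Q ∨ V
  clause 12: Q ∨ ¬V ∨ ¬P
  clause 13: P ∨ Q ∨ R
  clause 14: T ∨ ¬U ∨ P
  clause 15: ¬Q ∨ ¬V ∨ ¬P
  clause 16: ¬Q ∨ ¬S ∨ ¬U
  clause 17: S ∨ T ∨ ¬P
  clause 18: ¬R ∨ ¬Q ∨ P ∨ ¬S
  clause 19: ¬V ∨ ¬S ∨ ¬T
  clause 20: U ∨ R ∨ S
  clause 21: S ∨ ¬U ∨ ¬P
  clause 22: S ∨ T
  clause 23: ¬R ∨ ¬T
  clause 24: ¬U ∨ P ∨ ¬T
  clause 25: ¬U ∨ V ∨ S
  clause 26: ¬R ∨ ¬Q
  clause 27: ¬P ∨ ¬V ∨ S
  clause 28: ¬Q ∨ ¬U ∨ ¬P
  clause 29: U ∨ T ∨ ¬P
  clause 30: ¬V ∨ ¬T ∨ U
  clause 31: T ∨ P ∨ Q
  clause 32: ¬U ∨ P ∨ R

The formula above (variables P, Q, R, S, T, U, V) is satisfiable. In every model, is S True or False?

True

Suppose S = False.
From the singleton clause (T), T = True.
From the singleton clause (¬R), R = False.
From the singleton clause (U), U = True.
From the singleton clause (Q), Q = True.
But (¬Q) is also a unit clause — contradiction.
So every satisfying assignment has S = True.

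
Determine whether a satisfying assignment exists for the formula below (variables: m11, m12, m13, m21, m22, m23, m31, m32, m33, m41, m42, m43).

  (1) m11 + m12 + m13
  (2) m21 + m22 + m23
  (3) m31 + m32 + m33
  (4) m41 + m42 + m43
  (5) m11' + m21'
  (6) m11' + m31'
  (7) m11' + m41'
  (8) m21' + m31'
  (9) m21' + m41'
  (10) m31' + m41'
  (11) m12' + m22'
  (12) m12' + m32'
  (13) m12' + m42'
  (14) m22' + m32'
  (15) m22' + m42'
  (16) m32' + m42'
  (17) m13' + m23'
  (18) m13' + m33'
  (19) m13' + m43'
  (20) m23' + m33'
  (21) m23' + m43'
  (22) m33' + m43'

Case m11 = 0:
Case m12 = 1:
The clause (m22') is unit, so m22 = 0.
The clause (m32') is unit, so m32 = 0.
The clause (m42') is unit, so m42 = 0.
Case m21 = 1:
The clause (m31') is unit, so m31 = 0.
The clause (m33) is unit, so m33 = 1.
The clause (m41') is unit, so m41 = 0.
The clause (m43) is unit, so m43 = 1.
Now (m43') is unsatisfied and unit — conflict.
That branch fails; take m21 = 0 instead.
The clause (m23) is unit, so m23 = 1.
The clause (m13') is unit, so m13 = 0.
The clause (m33') is unit, so m33 = 0.
The clause (m31) is unit, so m31 = 1.
The clause (m41') is unit, so m41 = 0.
The clause (m43) is unit, so m43 = 1.
Now (m43') is unsatisfied and unit — conflict.
Both values of m21 lead to a conflict.
That branch fails; take m12 = 0 instead.
The clause (m13) is unit, so m13 = 1.
The clause (m23') is unit, so m23 = 0.
The clause (m33') is unit, so m33 = 0.
The clause (m43') is unit, so m43 = 0.
Case m21 = 1:
The clause (m31') is unit, so m31 = 0.
The clause (m32) is unit, so m32 = 1.
The clause (m41') is unit, so m41 = 0.
The clause (m42) is unit, so m42 = 1.
Now (m42') is unsatisfied and unit — conflict.
That branch fails; take m21 = 0 instead.
The clause (m22) is unit, so m22 = 1.
The clause (m32') is unit, so m32 = 0.
The clause (m31) is unit, so m31 = 1.
The clause (m41') is unit, so m41 = 0.
The clause (m42) is unit, so m42 = 1.
Now (m42') is unsatisfied and unit — conflict.
Both values of m21 lead to a conflict.
Both values of m12 lead to a conflict.
That branch fails; take m11 = 1 instead.
The clause (m21') is unit, so m21 = 0.
The clause (m31') is unit, so m31 = 0.
The clause (m41') is unit, so m41 = 0.
Case m22 = 1:
The clause (m12') is unit, so m12 = 0.
The clause (m32') is unit, so m32 = 0.
The clause (m33) is unit, so m33 = 1.
The clause (m42') is unit, so m42 = 0.
The clause (m43) is unit, so m43 = 1.
Now (m43') is unsatisfied and unit — conflict.
That branch fails; take m22 = 0 instead.
The clause (m23) is unit, so m23 = 1.
The clause (m13') is unit, so m13 = 0.
The clause (m33') is unit, so m33 = 0.
The clause (m32) is unit, so m32 = 1.
The clause (m12') is unit, so m12 = 0.
The clause (m42') is unit, so m42 = 0.
The clause (m43) is unit, so m43 = 1.
Now (m43') is unsatisfied and unit — conflict.
Both values of m22 lead to a conflict.
Both values of m11 lead to a conflict.
No assignment satisfies every clause.

No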